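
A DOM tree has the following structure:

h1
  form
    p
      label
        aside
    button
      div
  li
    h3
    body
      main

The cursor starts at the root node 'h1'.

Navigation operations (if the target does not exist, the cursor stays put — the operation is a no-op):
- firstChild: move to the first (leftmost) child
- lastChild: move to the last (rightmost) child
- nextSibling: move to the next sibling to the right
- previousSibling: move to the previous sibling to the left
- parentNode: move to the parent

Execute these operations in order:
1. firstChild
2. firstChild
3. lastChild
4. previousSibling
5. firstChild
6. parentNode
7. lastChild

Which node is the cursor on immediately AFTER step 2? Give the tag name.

After 1 (firstChild): form
After 2 (firstChild): p

Answer: p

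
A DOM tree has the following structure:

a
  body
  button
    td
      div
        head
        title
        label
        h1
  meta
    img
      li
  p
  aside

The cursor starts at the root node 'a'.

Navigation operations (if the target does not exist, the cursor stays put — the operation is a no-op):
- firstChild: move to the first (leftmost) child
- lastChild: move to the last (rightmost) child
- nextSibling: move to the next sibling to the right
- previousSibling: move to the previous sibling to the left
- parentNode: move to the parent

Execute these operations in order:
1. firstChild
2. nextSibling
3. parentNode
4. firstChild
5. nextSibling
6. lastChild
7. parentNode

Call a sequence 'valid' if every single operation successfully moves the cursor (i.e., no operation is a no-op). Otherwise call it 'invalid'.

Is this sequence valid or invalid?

Answer: valid

Derivation:
After 1 (firstChild): body
After 2 (nextSibling): button
After 3 (parentNode): a
After 4 (firstChild): body
After 5 (nextSibling): button
After 6 (lastChild): td
After 7 (parentNode): button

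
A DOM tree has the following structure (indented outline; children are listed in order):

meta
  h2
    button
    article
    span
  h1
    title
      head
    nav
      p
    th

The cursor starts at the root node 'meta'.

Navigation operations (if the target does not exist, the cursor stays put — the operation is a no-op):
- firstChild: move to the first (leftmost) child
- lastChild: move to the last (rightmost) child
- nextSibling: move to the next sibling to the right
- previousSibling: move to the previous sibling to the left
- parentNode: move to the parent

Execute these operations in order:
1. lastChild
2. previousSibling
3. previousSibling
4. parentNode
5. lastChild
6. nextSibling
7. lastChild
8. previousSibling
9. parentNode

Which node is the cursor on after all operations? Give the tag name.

Answer: h1

Derivation:
After 1 (lastChild): h1
After 2 (previousSibling): h2
After 3 (previousSibling): h2 (no-op, stayed)
After 4 (parentNode): meta
After 5 (lastChild): h1
After 6 (nextSibling): h1 (no-op, stayed)
After 7 (lastChild): th
After 8 (previousSibling): nav
After 9 (parentNode): h1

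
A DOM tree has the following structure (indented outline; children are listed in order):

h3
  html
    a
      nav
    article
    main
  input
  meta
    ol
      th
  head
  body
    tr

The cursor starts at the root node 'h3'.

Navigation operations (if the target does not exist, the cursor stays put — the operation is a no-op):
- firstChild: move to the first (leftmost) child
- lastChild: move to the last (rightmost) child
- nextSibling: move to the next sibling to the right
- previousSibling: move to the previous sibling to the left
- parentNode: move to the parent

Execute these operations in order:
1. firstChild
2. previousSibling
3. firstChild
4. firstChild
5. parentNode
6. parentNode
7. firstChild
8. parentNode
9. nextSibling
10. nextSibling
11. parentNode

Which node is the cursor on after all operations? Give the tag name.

After 1 (firstChild): html
After 2 (previousSibling): html (no-op, stayed)
After 3 (firstChild): a
After 4 (firstChild): nav
After 5 (parentNode): a
After 6 (parentNode): html
After 7 (firstChild): a
After 8 (parentNode): html
After 9 (nextSibling): input
After 10 (nextSibling): meta
After 11 (parentNode): h3

Answer: h3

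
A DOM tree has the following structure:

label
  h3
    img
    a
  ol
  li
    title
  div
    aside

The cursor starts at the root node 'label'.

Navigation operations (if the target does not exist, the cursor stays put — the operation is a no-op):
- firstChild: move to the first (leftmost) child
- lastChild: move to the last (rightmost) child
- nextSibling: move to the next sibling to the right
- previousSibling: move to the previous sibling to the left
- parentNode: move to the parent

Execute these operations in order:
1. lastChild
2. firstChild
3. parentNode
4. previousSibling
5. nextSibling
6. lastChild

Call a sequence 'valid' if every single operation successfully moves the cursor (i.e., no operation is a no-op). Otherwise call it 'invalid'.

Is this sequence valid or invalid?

After 1 (lastChild): div
After 2 (firstChild): aside
After 3 (parentNode): div
After 4 (previousSibling): li
After 5 (nextSibling): div
After 6 (lastChild): aside

Answer: valid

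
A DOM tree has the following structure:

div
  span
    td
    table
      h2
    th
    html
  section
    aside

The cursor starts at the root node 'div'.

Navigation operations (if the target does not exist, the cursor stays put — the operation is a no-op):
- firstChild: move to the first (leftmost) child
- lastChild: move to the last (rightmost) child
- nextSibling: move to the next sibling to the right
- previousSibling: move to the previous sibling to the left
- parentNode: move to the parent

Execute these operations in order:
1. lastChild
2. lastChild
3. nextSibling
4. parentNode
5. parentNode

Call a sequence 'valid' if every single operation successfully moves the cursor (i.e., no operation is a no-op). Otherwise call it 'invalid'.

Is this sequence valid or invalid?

After 1 (lastChild): section
After 2 (lastChild): aside
After 3 (nextSibling): aside (no-op, stayed)
After 4 (parentNode): section
After 5 (parentNode): div

Answer: invalid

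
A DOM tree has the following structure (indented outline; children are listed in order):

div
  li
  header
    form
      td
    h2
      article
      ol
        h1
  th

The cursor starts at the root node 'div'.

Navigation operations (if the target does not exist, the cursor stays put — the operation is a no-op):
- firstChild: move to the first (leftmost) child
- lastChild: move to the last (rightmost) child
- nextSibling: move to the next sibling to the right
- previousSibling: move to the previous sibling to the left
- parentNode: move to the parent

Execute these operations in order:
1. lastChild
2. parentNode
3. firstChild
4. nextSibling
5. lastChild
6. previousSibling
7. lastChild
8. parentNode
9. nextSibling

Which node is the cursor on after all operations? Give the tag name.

After 1 (lastChild): th
After 2 (parentNode): div
After 3 (firstChild): li
After 4 (nextSibling): header
After 5 (lastChild): h2
After 6 (previousSibling): form
After 7 (lastChild): td
After 8 (parentNode): form
After 9 (nextSibling): h2

Answer: h2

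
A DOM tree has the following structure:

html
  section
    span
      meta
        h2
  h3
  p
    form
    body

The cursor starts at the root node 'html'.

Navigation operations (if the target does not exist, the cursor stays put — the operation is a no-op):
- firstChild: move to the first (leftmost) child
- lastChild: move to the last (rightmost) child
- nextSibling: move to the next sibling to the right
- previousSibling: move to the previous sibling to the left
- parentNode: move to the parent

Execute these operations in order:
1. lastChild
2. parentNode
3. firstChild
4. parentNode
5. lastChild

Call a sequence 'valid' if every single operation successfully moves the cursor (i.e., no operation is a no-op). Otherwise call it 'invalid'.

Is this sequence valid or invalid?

After 1 (lastChild): p
After 2 (parentNode): html
After 3 (firstChild): section
After 4 (parentNode): html
After 5 (lastChild): p

Answer: valid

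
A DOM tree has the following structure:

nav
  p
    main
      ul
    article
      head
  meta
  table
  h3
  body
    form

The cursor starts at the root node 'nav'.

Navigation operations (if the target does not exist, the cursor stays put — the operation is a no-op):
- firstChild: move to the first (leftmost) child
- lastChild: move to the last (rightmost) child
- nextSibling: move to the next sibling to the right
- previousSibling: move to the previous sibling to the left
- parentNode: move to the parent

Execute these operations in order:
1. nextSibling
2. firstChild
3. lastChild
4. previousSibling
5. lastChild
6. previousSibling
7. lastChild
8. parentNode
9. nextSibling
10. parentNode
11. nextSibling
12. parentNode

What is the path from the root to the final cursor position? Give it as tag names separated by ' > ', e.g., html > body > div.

After 1 (nextSibling): nav (no-op, stayed)
After 2 (firstChild): p
After 3 (lastChild): article
After 4 (previousSibling): main
After 5 (lastChild): ul
After 6 (previousSibling): ul (no-op, stayed)
After 7 (lastChild): ul (no-op, stayed)
After 8 (parentNode): main
After 9 (nextSibling): article
After 10 (parentNode): p
After 11 (nextSibling): meta
After 12 (parentNode): nav

Answer: nav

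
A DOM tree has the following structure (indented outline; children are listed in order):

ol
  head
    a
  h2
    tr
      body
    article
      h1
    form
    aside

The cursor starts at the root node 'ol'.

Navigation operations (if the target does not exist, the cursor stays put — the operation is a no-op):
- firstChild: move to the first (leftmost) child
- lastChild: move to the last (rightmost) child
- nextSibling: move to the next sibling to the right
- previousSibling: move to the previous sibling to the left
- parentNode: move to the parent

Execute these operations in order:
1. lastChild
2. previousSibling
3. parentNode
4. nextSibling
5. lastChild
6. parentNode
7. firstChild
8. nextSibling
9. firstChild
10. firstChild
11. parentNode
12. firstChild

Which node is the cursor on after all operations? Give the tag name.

Answer: body

Derivation:
After 1 (lastChild): h2
After 2 (previousSibling): head
After 3 (parentNode): ol
After 4 (nextSibling): ol (no-op, stayed)
After 5 (lastChild): h2
After 6 (parentNode): ol
After 7 (firstChild): head
After 8 (nextSibling): h2
After 9 (firstChild): tr
After 10 (firstChild): body
After 11 (parentNode): tr
After 12 (firstChild): body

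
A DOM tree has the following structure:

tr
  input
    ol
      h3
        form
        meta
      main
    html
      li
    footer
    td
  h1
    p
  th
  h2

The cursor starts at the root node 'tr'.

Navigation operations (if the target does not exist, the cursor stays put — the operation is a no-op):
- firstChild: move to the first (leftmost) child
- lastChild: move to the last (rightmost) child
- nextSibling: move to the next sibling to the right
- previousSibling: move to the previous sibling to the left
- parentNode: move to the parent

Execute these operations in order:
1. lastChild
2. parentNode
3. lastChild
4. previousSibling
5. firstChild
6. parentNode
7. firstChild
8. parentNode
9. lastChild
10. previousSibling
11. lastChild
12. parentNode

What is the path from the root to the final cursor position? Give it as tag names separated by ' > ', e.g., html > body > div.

Answer: tr

Derivation:
After 1 (lastChild): h2
After 2 (parentNode): tr
After 3 (lastChild): h2
After 4 (previousSibling): th
After 5 (firstChild): th (no-op, stayed)
After 6 (parentNode): tr
After 7 (firstChild): input
After 8 (parentNode): tr
After 9 (lastChild): h2
After 10 (previousSibling): th
After 11 (lastChild): th (no-op, stayed)
After 12 (parentNode): tr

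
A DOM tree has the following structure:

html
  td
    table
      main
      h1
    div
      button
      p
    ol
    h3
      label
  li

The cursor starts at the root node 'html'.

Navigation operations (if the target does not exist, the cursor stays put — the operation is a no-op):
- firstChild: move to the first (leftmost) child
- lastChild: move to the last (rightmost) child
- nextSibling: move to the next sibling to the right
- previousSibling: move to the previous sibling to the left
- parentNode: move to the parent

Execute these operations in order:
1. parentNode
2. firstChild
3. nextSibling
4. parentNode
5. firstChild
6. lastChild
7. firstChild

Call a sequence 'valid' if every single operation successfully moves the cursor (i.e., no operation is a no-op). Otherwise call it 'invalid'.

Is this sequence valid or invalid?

Answer: invalid

Derivation:
After 1 (parentNode): html (no-op, stayed)
After 2 (firstChild): td
After 3 (nextSibling): li
After 4 (parentNode): html
After 5 (firstChild): td
After 6 (lastChild): h3
After 7 (firstChild): label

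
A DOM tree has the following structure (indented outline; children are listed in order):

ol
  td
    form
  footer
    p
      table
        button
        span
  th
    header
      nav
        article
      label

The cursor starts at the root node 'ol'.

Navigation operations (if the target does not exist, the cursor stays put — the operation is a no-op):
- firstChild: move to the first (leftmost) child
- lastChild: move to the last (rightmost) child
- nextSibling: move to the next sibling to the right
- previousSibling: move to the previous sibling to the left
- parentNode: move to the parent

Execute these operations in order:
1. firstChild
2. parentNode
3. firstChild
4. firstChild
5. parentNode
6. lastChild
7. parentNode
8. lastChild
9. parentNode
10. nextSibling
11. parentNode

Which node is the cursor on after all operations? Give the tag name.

After 1 (firstChild): td
After 2 (parentNode): ol
After 3 (firstChild): td
After 4 (firstChild): form
After 5 (parentNode): td
After 6 (lastChild): form
After 7 (parentNode): td
After 8 (lastChild): form
After 9 (parentNode): td
After 10 (nextSibling): footer
After 11 (parentNode): ol

Answer: ol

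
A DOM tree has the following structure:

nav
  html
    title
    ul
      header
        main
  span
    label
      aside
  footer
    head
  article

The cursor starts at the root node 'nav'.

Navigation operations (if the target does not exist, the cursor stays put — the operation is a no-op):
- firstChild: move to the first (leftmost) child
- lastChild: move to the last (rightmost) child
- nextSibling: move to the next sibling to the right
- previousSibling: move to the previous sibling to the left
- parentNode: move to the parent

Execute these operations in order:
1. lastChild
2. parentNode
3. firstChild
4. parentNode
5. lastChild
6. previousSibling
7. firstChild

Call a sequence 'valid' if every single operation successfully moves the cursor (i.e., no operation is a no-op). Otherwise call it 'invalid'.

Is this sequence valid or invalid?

After 1 (lastChild): article
After 2 (parentNode): nav
After 3 (firstChild): html
After 4 (parentNode): nav
After 5 (lastChild): article
After 6 (previousSibling): footer
After 7 (firstChild): head

Answer: valid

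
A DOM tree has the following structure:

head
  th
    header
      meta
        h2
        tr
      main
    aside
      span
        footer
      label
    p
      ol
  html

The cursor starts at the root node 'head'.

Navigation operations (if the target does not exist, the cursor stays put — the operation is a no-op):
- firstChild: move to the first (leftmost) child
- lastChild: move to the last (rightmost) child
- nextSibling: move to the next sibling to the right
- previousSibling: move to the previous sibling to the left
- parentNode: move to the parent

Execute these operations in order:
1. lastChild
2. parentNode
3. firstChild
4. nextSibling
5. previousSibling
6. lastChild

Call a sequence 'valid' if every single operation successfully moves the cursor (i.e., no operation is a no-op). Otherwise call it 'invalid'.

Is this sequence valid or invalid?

Answer: valid

Derivation:
After 1 (lastChild): html
After 2 (parentNode): head
After 3 (firstChild): th
After 4 (nextSibling): html
After 5 (previousSibling): th
After 6 (lastChild): p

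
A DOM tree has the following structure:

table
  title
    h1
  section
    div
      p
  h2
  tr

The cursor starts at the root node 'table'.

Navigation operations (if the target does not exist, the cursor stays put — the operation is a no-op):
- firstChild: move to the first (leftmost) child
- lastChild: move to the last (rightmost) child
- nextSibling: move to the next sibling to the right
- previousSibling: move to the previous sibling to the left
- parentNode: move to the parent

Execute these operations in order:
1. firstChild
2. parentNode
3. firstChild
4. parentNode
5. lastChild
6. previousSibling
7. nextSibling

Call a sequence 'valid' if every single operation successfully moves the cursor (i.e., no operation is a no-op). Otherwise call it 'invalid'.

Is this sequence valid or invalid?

After 1 (firstChild): title
After 2 (parentNode): table
After 3 (firstChild): title
After 4 (parentNode): table
After 5 (lastChild): tr
After 6 (previousSibling): h2
After 7 (nextSibling): tr

Answer: valid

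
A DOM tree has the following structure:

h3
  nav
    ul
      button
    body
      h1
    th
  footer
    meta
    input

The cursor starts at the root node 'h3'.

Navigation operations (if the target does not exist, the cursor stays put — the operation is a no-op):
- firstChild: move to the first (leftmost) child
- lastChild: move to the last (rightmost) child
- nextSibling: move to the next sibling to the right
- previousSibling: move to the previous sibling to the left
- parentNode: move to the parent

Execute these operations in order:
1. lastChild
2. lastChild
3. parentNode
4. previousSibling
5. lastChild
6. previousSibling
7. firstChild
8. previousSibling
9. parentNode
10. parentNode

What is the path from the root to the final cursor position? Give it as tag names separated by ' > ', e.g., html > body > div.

Answer: h3 > nav

Derivation:
After 1 (lastChild): footer
After 2 (lastChild): input
After 3 (parentNode): footer
After 4 (previousSibling): nav
After 5 (lastChild): th
After 6 (previousSibling): body
After 7 (firstChild): h1
After 8 (previousSibling): h1 (no-op, stayed)
After 9 (parentNode): body
After 10 (parentNode): nav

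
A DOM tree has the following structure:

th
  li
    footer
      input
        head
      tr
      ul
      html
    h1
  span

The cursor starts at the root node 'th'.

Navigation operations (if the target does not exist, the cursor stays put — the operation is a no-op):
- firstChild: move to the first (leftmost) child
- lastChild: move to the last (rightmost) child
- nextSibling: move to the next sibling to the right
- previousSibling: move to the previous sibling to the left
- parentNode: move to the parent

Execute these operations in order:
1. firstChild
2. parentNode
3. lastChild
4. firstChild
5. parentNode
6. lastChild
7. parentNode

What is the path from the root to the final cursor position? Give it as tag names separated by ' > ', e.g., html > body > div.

Answer: th

Derivation:
After 1 (firstChild): li
After 2 (parentNode): th
After 3 (lastChild): span
After 4 (firstChild): span (no-op, stayed)
After 5 (parentNode): th
After 6 (lastChild): span
After 7 (parentNode): th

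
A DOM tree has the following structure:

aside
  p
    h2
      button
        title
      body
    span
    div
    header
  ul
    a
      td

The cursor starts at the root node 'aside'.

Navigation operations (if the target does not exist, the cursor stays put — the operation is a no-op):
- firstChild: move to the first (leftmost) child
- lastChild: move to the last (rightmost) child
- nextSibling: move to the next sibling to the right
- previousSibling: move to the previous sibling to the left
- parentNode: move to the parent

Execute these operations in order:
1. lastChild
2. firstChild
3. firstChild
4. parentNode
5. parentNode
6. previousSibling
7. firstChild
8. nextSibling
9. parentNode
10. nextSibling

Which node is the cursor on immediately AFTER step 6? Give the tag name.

Answer: p

Derivation:
After 1 (lastChild): ul
After 2 (firstChild): a
After 3 (firstChild): td
After 4 (parentNode): a
After 5 (parentNode): ul
After 6 (previousSibling): p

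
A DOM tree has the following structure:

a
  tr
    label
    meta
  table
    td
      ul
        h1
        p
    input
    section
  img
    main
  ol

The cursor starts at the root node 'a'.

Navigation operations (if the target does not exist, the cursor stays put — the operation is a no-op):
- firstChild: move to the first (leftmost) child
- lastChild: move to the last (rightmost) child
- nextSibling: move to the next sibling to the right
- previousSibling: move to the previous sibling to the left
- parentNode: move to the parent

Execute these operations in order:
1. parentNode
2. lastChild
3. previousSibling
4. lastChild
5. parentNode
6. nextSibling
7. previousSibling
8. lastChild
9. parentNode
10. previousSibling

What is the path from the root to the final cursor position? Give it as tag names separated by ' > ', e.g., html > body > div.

Answer: a > table

Derivation:
After 1 (parentNode): a (no-op, stayed)
After 2 (lastChild): ol
After 3 (previousSibling): img
After 4 (lastChild): main
After 5 (parentNode): img
After 6 (nextSibling): ol
After 7 (previousSibling): img
After 8 (lastChild): main
After 9 (parentNode): img
After 10 (previousSibling): table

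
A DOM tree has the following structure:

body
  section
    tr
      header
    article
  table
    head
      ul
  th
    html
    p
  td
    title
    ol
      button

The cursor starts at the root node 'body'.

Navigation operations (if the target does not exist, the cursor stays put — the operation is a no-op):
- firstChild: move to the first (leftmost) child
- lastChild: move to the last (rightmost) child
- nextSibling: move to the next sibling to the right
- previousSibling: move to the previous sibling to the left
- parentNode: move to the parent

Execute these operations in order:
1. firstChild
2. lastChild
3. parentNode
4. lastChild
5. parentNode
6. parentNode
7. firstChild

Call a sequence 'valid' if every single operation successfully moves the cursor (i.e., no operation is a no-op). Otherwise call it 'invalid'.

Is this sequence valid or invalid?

Answer: valid

Derivation:
After 1 (firstChild): section
After 2 (lastChild): article
After 3 (parentNode): section
After 4 (lastChild): article
After 5 (parentNode): section
After 6 (parentNode): body
After 7 (firstChild): section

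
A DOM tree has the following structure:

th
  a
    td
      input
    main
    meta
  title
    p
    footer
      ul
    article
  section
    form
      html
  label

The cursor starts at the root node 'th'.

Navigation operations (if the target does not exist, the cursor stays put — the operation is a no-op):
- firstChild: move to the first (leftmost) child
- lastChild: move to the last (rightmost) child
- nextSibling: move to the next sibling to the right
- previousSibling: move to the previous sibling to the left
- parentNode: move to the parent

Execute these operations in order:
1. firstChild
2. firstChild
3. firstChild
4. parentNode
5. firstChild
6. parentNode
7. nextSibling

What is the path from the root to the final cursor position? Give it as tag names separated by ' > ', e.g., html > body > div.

Answer: th > a > main

Derivation:
After 1 (firstChild): a
After 2 (firstChild): td
After 3 (firstChild): input
After 4 (parentNode): td
After 5 (firstChild): input
After 6 (parentNode): td
After 7 (nextSibling): main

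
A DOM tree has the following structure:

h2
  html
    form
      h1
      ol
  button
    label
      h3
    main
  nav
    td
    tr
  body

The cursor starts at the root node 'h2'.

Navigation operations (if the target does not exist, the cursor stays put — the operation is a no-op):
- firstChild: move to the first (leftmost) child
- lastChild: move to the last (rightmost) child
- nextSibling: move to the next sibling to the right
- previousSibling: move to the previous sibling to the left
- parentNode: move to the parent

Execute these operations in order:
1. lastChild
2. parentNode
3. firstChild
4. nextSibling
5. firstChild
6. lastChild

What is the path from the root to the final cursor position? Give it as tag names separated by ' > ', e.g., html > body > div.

After 1 (lastChild): body
After 2 (parentNode): h2
After 3 (firstChild): html
After 4 (nextSibling): button
After 5 (firstChild): label
After 6 (lastChild): h3

Answer: h2 > button > label > h3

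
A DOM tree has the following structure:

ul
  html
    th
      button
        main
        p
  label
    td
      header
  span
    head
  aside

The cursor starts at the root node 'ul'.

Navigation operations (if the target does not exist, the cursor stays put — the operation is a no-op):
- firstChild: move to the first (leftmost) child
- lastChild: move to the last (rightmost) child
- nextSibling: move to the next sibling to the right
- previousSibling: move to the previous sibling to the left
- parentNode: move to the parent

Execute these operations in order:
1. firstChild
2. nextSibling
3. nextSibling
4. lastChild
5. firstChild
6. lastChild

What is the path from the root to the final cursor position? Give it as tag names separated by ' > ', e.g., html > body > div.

Answer: ul > span > head

Derivation:
After 1 (firstChild): html
After 2 (nextSibling): label
After 3 (nextSibling): span
After 4 (lastChild): head
After 5 (firstChild): head (no-op, stayed)
After 6 (lastChild): head (no-op, stayed)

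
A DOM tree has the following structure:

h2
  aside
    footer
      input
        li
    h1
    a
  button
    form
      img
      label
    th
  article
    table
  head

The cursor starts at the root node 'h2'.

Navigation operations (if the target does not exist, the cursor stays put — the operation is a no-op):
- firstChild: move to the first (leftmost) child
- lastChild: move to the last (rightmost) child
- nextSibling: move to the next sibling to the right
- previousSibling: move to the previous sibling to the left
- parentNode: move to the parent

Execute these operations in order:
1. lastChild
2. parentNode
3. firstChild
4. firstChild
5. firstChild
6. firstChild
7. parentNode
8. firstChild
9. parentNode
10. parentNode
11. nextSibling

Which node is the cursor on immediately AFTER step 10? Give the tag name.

Answer: footer

Derivation:
After 1 (lastChild): head
After 2 (parentNode): h2
After 3 (firstChild): aside
After 4 (firstChild): footer
After 5 (firstChild): input
After 6 (firstChild): li
After 7 (parentNode): input
After 8 (firstChild): li
After 9 (parentNode): input
After 10 (parentNode): footer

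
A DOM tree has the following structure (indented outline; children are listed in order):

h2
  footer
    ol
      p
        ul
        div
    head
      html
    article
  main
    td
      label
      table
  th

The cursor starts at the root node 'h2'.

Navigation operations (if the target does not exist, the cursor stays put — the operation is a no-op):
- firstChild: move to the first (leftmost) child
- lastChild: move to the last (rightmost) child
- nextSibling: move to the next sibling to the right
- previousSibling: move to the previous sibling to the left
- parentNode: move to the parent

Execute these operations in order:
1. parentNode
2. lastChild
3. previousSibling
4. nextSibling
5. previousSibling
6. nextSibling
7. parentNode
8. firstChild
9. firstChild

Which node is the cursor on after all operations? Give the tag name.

After 1 (parentNode): h2 (no-op, stayed)
After 2 (lastChild): th
After 3 (previousSibling): main
After 4 (nextSibling): th
After 5 (previousSibling): main
After 6 (nextSibling): th
After 7 (parentNode): h2
After 8 (firstChild): footer
After 9 (firstChild): ol

Answer: ol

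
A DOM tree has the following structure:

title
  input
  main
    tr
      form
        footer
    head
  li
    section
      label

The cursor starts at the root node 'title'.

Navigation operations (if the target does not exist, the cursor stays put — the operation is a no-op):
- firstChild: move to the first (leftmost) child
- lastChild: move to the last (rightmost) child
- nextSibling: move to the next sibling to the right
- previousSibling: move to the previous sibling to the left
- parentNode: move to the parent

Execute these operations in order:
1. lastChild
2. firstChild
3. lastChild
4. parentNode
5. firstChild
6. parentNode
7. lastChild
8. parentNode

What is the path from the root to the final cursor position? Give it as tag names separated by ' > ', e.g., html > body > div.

After 1 (lastChild): li
After 2 (firstChild): section
After 3 (lastChild): label
After 4 (parentNode): section
After 5 (firstChild): label
After 6 (parentNode): section
After 7 (lastChild): label
After 8 (parentNode): section

Answer: title > li > section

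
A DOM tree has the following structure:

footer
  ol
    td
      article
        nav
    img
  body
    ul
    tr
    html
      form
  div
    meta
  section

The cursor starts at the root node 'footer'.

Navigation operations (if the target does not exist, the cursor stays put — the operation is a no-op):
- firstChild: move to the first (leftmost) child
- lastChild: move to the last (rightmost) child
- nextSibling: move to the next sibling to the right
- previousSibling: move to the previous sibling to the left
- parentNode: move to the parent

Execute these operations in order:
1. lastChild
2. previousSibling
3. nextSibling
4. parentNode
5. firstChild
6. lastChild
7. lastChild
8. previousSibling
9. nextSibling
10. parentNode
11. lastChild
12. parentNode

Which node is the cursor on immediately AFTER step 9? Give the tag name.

Answer: img

Derivation:
After 1 (lastChild): section
After 2 (previousSibling): div
After 3 (nextSibling): section
After 4 (parentNode): footer
After 5 (firstChild): ol
After 6 (lastChild): img
After 7 (lastChild): img (no-op, stayed)
After 8 (previousSibling): td
After 9 (nextSibling): img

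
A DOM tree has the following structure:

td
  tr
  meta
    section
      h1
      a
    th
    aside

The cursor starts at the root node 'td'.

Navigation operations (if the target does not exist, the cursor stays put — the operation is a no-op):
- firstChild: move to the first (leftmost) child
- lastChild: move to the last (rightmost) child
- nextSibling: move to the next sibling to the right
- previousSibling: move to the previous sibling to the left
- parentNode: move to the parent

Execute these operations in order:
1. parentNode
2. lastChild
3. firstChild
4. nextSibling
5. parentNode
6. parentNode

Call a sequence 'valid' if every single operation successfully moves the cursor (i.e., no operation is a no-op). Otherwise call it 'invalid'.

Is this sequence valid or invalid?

After 1 (parentNode): td (no-op, stayed)
After 2 (lastChild): meta
After 3 (firstChild): section
After 4 (nextSibling): th
After 5 (parentNode): meta
After 6 (parentNode): td

Answer: invalid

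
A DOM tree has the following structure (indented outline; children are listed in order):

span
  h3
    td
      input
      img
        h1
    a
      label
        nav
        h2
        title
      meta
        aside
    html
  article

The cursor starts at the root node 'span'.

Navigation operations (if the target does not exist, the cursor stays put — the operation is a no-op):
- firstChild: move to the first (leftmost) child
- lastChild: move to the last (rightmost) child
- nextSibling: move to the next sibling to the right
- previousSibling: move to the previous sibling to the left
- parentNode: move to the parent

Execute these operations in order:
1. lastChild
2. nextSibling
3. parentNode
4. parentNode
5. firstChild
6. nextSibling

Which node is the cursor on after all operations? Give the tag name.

After 1 (lastChild): article
After 2 (nextSibling): article (no-op, stayed)
After 3 (parentNode): span
After 4 (parentNode): span (no-op, stayed)
After 5 (firstChild): h3
After 6 (nextSibling): article

Answer: article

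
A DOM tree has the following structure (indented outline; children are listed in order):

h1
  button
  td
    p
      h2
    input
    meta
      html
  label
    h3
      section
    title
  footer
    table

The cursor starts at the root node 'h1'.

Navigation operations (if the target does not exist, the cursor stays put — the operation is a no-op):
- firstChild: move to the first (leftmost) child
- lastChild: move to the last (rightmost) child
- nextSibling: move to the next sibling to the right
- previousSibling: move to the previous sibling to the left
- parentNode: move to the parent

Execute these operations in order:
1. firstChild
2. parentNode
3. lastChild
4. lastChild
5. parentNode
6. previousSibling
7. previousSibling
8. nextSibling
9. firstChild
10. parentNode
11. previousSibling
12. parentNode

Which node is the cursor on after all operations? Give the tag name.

After 1 (firstChild): button
After 2 (parentNode): h1
After 3 (lastChild): footer
After 4 (lastChild): table
After 5 (parentNode): footer
After 6 (previousSibling): label
After 7 (previousSibling): td
After 8 (nextSibling): label
After 9 (firstChild): h3
After 10 (parentNode): label
After 11 (previousSibling): td
After 12 (parentNode): h1

Answer: h1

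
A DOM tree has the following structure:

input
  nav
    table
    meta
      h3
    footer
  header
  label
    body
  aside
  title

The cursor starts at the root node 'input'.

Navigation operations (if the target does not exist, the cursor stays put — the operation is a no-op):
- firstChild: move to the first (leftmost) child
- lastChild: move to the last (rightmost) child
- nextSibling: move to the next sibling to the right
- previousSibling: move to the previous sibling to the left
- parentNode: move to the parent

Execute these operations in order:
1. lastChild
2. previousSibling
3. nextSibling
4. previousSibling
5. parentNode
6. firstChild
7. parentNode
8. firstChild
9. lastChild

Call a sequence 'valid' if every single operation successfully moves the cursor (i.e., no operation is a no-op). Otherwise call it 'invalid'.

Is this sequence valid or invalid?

After 1 (lastChild): title
After 2 (previousSibling): aside
After 3 (nextSibling): title
After 4 (previousSibling): aside
After 5 (parentNode): input
After 6 (firstChild): nav
After 7 (parentNode): input
After 8 (firstChild): nav
After 9 (lastChild): footer

Answer: valid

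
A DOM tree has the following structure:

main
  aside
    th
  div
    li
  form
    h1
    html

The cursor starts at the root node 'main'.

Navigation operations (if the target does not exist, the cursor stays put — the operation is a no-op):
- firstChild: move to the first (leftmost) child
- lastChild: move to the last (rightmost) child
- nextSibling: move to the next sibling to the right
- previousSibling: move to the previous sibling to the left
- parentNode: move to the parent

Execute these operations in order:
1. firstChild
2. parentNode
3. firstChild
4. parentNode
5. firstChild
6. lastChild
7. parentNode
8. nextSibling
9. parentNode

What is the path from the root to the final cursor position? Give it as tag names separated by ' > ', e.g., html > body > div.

After 1 (firstChild): aside
After 2 (parentNode): main
After 3 (firstChild): aside
After 4 (parentNode): main
After 5 (firstChild): aside
After 6 (lastChild): th
After 7 (parentNode): aside
After 8 (nextSibling): div
After 9 (parentNode): main

Answer: main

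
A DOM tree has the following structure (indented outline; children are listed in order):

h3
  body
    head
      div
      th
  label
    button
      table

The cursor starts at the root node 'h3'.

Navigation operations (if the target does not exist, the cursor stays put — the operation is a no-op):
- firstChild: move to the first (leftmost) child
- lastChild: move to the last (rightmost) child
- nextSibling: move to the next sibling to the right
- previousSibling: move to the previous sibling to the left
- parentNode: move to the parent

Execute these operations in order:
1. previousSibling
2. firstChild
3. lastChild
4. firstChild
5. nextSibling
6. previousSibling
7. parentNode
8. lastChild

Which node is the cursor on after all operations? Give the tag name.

Answer: th

Derivation:
After 1 (previousSibling): h3 (no-op, stayed)
After 2 (firstChild): body
After 3 (lastChild): head
After 4 (firstChild): div
After 5 (nextSibling): th
After 6 (previousSibling): div
After 7 (parentNode): head
After 8 (lastChild): th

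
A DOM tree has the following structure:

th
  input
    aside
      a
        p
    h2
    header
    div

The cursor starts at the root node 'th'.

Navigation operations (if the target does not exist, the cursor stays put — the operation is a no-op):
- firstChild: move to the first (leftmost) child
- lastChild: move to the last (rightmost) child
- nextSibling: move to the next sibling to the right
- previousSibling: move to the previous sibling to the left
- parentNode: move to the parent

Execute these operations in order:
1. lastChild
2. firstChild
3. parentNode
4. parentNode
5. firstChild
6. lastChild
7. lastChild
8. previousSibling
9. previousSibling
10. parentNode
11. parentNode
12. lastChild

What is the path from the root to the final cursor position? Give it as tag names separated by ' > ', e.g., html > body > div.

Answer: th > input

Derivation:
After 1 (lastChild): input
After 2 (firstChild): aside
After 3 (parentNode): input
After 4 (parentNode): th
After 5 (firstChild): input
After 6 (lastChild): div
After 7 (lastChild): div (no-op, stayed)
After 8 (previousSibling): header
After 9 (previousSibling): h2
After 10 (parentNode): input
After 11 (parentNode): th
After 12 (lastChild): input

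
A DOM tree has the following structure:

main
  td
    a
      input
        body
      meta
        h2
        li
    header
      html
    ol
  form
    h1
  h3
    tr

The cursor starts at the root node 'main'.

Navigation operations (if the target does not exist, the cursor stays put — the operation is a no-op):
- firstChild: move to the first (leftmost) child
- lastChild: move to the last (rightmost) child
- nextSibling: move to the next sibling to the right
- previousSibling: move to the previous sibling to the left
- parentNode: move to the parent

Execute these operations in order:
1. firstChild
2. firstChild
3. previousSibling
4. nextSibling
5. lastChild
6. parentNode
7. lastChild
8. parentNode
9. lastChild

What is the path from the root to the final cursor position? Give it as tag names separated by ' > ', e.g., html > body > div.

After 1 (firstChild): td
After 2 (firstChild): a
After 3 (previousSibling): a (no-op, stayed)
After 4 (nextSibling): header
After 5 (lastChild): html
After 6 (parentNode): header
After 7 (lastChild): html
After 8 (parentNode): header
After 9 (lastChild): html

Answer: main > td > header > html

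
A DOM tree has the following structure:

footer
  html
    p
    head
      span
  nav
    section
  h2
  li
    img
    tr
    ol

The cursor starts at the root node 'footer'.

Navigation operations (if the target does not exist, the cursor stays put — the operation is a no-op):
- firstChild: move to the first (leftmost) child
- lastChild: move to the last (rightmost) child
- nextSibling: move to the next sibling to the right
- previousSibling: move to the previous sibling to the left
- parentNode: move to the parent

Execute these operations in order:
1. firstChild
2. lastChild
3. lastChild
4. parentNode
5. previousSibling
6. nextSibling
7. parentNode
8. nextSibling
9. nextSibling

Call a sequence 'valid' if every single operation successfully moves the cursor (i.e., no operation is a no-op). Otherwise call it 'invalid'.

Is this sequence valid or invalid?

After 1 (firstChild): html
After 2 (lastChild): head
After 3 (lastChild): span
After 4 (parentNode): head
After 5 (previousSibling): p
After 6 (nextSibling): head
After 7 (parentNode): html
After 8 (nextSibling): nav
After 9 (nextSibling): h2

Answer: valid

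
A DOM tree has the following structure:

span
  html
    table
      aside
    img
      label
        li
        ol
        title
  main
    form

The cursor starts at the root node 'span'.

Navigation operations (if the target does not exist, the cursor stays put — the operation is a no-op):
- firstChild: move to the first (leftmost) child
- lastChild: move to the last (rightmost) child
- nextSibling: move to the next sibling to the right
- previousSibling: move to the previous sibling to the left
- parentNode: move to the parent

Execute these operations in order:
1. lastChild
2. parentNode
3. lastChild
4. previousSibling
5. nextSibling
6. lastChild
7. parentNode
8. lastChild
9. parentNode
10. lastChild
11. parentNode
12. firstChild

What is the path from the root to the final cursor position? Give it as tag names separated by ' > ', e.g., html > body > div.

After 1 (lastChild): main
After 2 (parentNode): span
After 3 (lastChild): main
After 4 (previousSibling): html
After 5 (nextSibling): main
After 6 (lastChild): form
After 7 (parentNode): main
After 8 (lastChild): form
After 9 (parentNode): main
After 10 (lastChild): form
After 11 (parentNode): main
After 12 (firstChild): form

Answer: span > main > form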